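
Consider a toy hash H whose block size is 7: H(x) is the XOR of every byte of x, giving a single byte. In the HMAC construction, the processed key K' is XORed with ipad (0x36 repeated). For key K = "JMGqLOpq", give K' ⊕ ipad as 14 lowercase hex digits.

05363636363636

Key "JMGqLOpq" = 4a 4d 47 71 4c 4f 70 71 is 8 bytes > B = 7, so hash it first: H(key) = 33, then zero-pad to 7 bytes: K' = 33 00 00 00 00 00 00.
XOR each byte with 0x36: 33⊕36=05, 00⊕36=36, 00⊕36=36, 00⊕36=36, 00⊕36=36, 00⊕36=36, 00⊕36=36.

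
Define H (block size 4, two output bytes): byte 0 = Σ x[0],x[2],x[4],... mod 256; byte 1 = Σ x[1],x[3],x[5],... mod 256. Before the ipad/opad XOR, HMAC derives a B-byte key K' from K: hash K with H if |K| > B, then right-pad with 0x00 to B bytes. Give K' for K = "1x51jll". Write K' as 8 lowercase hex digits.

|K| = 7 > B = 4, so first hash the key.
H(K): even-index sum = 316 mod 256 = 60; odd-index sum = 277 mod 256 = 21 → 3c 15.
Zero-pad H(K) = 3c 15 to 4 bytes: K' = 3c 15 00 00.

3c150000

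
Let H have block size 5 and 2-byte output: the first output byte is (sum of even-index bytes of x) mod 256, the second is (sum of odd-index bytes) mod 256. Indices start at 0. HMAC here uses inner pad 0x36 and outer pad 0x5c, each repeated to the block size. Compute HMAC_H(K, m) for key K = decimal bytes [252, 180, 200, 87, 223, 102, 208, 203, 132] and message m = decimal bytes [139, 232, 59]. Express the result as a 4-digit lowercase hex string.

69d1

Key decimal bytes [252, 180, 200, 87, 223, 102, 208, 203, 132] = fc b4 c8 57 df 66 d0 cb 84 is 9 bytes > B = 5, so hash it first: H(key) = f7 3c, then zero-pad to 5 bytes: K' = f7 3c 00 00 00.
K' ⊕ ipad = c1 0a 36 36 36.  K' ⊕ opad = ab 60 5c 5c 5c.
Inner input = (K'⊕ipad) ∥ m = c1 0a 36 36 36 ∥ 8b e8 3b.
Inner hash: even-index sum = 533 mod 256 = 21; odd-index sum = 262 mod 256 = 6 → 15 06.
Outer input = (K'⊕opad) ∥ inner = ab 60 5c 5c 5c ∥ 15 06.
Outer hash (tag): even-index sum = 361 mod 256 = 105; odd-index sum = 209 mod 256 = 209 → 69 d1.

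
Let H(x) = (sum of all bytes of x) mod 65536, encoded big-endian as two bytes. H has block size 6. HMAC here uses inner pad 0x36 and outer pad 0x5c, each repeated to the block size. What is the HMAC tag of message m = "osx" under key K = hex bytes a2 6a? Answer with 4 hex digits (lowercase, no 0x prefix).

Key hex bytes a2 6a is 2 bytes ≤ B = 6; zero-pad to 6 bytes: K' = a2 6a 00 00 00 00.
K' ⊕ ipad = 94 5c 36 36 36 36.  K' ⊕ opad = fe 36 5c 5c 5c 5c.
Inner input = (K'⊕ipad) ∥ m = 94 5c 36 36 36 36 ∥ 6f 73 78.
Inner hash: sum = 148+92+54+54+54+54+111+115+120 = 802 → 03 22.
Outer input = (K'⊕opad) ∥ inner = fe 36 5c 5c 5c 5c ∥ 03 22.
Outer hash (tag): sum = 254+54+92+92+92+92+3+34 = 713 → 02 c9.

02c9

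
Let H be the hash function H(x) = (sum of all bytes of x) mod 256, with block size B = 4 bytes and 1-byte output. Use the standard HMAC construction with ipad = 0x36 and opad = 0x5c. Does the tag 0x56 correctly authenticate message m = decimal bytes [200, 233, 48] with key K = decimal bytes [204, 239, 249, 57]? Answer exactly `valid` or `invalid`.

invalid

Key decimal bytes [204, 239, 249, 57] = cc ef f9 39 is exactly B = 4 bytes: K' = cc ef f9 39.
K' ⊕ ipad = fa d9 cf 0f; K' ⊕ opad = 90 b3 a5 65.
Inner hash: sum = 250+217+207+15+200+233+48 = 1170; mod 256 = 146 → 92.
Outer hash (recomputed tag): sum = 144+179+165+101+146 = 735; mod 256 = 223 → df.
Recomputed tag = df; claimed = 56 → mismatch.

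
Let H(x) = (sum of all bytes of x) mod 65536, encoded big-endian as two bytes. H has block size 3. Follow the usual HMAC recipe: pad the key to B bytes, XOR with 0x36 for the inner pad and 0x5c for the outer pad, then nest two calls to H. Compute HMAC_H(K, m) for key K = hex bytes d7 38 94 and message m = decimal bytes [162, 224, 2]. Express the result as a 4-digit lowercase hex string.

Key hex bytes d7 38 94 is exactly B = 3 bytes: K' = d7 38 94.
K' ⊕ ipad = e1 0e a2.  K' ⊕ opad = 8b 64 c8.
Inner input = (K'⊕ipad) ∥ m = e1 0e a2 ∥ a2 e0 02.
Inner hash: sum = 225+14+162+162+224+2 = 789 → 03 15.
Outer input = (K'⊕opad) ∥ inner = 8b 64 c8 ∥ 03 15.
Outer hash (tag): sum = 139+100+200+3+21 = 463 → 01 cf.

01cf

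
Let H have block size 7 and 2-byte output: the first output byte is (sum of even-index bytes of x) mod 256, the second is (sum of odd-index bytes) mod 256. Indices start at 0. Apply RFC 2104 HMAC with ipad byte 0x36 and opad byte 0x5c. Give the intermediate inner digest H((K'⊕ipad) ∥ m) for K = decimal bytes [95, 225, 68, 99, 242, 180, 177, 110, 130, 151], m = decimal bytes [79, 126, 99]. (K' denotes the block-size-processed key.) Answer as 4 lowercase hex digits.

1ee9

Key decimal bytes [95, 225, 68, 99, 242, 180, 177, 110, 130, 151] = 5f e1 44 63 f2 b4 b1 6e 82 97 is 10 bytes > B = 7, so hash it first: H(key) = c8 fd, then zero-pad to 7 bytes: K' = c8 fd 00 00 00 00 00.
K' ⊕ ipad = fe cb 36 36 36 36 36.
Inner input = fe cb 36 36 36 36 36 ∥ 4f 7e 63.
Inner hash: even-index sum = 542 mod 256 = 30; odd-index sum = 489 mod 256 = 233 → 1e e9.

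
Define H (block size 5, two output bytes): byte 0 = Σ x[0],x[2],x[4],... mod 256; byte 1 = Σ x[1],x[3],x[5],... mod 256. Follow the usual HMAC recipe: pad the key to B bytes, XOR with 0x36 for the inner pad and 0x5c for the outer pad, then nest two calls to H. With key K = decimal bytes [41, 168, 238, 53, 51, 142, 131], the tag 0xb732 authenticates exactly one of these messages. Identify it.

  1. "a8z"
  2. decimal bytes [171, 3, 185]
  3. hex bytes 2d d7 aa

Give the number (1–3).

Key decimal bytes [41, 168, 238, 53, 51, 142, 131] = 29 a8 ee 35 33 8e 83 is 7 bytes > B = 5, so hash it first: H(key) = cd 6b, then zero-pad to 5 bytes: K' = cd 6b 00 00 00.
K' ⊕ ipad = fb 5d 36 36 36; K' ⊕ opad = 91 37 5c 5c 5c.
m1: inner = H(fb 5d 36 36 36 61 38 7a) = 9f 6e; tag = H(91 37 5c 5c 5c 9f 6e) = b732 ← matches
m2: inner = H(fb 5d 36 36 36 ab 03 b9) = 6a f7; tag = H(91 37 5c 5c 5c 6a f7) = 40fd
m3: inner = H(fb 5d 36 36 36 2d d7 aa) = 3e 6a; tag = H(91 37 5c 5c 5c 3e 6a) = b3d1

1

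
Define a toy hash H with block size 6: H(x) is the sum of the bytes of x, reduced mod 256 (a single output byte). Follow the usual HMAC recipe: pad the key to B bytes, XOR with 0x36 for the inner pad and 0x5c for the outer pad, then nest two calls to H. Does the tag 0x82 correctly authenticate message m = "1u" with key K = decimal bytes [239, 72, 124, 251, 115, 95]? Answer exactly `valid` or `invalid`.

valid

Key decimal bytes [239, 72, 124, 251, 115, 95] = ef 48 7c fb 73 5f is exactly B = 6 bytes: K' = ef 48 7c fb 73 5f.
K' ⊕ ipad = d9 7e 4a cd 45 69; K' ⊕ opad = b3 14 20 a7 2f 03.
Inner hash: sum = 217+126+74+205+69+105+49+117 = 962; mod 256 = 194 → c2.
Outer hash (recomputed tag): sum = 179+20+32+167+47+3+194 = 642; mod 256 = 130 → 82.
Recomputed tag = 82; claimed = 82 → match.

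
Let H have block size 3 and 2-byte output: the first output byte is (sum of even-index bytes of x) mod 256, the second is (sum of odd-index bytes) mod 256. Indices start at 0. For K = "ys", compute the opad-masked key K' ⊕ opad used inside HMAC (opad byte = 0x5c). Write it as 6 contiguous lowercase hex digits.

Key "ys" = 79 73 is 2 bytes ≤ B = 3; zero-pad to 3 bytes: K' = 79 73 00.
XOR each byte with 0x5c: 79⊕5c=25, 73⊕5c=2f, 00⊕5c=5c.

252f5c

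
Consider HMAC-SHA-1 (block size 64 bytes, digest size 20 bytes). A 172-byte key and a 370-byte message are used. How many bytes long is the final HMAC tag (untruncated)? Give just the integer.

20

The tag is one SHA-1 digest: 20 bytes.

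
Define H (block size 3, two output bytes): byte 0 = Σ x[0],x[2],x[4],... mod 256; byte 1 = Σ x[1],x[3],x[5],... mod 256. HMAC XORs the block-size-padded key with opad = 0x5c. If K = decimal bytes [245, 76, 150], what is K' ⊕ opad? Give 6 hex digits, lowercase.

a910ca

Key decimal bytes [245, 76, 150] = f5 4c 96 is exactly B = 3 bytes: K' = f5 4c 96.
XOR each byte with 0x5c: f5⊕5c=a9, 4c⊕5c=10, 96⊕5c=ca.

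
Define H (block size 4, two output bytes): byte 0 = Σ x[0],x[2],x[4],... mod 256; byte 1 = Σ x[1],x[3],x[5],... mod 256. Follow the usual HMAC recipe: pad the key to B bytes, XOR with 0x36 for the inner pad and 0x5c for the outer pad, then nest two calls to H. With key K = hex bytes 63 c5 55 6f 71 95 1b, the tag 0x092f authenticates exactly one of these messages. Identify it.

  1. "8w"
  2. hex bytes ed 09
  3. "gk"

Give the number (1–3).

Key hex bytes 63 c5 55 6f 71 95 1b is 7 bytes > B = 4, so hash it first: H(key) = 44 c9, then zero-pad to 4 bytes: K' = 44 c9 00 00.
K' ⊕ ipad = 72 ff 36 36; K' ⊕ opad = 18 95 5c 5c.
m1: inner = H(72 ff 36 36 38 77) = e0 ac; tag = H(18 95 5c 5c e0 ac) = 549d
m2: inner = H(72 ff 36 36 ed 09) = 95 3e; tag = H(18 95 5c 5c 95 3e) = 092f ← matches
m3: inner = H(72 ff 36 36 67 6b) = 0f a0; tag = H(18 95 5c 5c 0f a0) = 8391

2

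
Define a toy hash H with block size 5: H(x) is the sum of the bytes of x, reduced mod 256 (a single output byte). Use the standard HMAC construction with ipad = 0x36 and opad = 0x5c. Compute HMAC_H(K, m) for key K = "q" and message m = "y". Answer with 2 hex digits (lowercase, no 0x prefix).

Key "q" = 71 is 1 byte ≤ B = 5; zero-pad to 5 bytes: K' = 71 00 00 00 00.
K' ⊕ ipad = 47 36 36 36 36.  K' ⊕ opad = 2d 5c 5c 5c 5c.
Inner input = (K'⊕ipad) ∥ m = 47 36 36 36 36 ∥ 79.
Inner hash: sum = 71+54+54+54+54+121 = 408; mod 256 = 152 → 98.
Outer input = (K'⊕opad) ∥ inner = 2d 5c 5c 5c 5c ∥ 98.
Outer hash (tag): sum = 45+92+92+92+92+152 = 565; mod 256 = 53 → 35.

35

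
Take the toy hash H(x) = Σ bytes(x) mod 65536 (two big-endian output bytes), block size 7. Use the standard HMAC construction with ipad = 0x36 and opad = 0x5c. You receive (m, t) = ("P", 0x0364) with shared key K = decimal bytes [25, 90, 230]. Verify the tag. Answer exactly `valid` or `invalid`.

Key decimal bytes [25, 90, 230] = 19 5a e6 is 3 bytes ≤ B = 7; zero-pad to 7 bytes: K' = 19 5a e6 00 00 00 00.
K' ⊕ ipad = 2f 6c d0 36 36 36 36; K' ⊕ opad = 45 06 ba 5c 5c 5c 5c.
Inner hash: sum = 47+108+208+54+54+54+54+80 = 659 → 02 93.
Outer hash (recomputed tag): sum = 69+6+186+92+92+92+92+2+147 = 778 → 03 0a.
Recomputed tag = 030a; claimed = 0364 → mismatch.

invalid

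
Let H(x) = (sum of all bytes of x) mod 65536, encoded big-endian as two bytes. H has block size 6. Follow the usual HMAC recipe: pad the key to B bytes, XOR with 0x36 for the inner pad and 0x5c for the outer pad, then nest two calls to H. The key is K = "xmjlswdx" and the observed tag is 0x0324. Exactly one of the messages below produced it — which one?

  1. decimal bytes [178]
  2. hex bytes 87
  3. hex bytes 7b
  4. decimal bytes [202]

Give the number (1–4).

Key "xmjlswdx" = 78 6d 6a 6c 73 77 64 78 is 8 bytes > B = 6, so hash it first: H(key) = 03 81, then zero-pad to 6 bytes: K' = 03 81 00 00 00 00.
K' ⊕ ipad = 35 b7 36 36 36 36; K' ⊕ opad = 5f dd 5c 5c 5c 5c.
m1: inner = H(35 b7 36 36 36 36 b2) = 02 76; tag = H(5f dd 5c 5c 5c 5c 02 76) = 0324 ← matches
m2: inner = H(35 b7 36 36 36 36 87) = 02 4b; tag = H(5f dd 5c 5c 5c 5c 02 4b) = 02f9
m3: inner = H(35 b7 36 36 36 36 7b) = 02 3f; tag = H(5f dd 5c 5c 5c 5c 02 3f) = 02ed
m4: inner = H(35 b7 36 36 36 36 ca) = 02 8e; tag = H(5f dd 5c 5c 5c 5c 02 8e) = 033c

1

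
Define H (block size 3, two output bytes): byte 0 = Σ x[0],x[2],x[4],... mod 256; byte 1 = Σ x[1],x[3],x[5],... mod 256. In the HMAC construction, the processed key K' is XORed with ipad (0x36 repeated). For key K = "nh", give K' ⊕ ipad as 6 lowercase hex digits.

585e36

Key "nh" = 6e 68 is 2 bytes ≤ B = 3; zero-pad to 3 bytes: K' = 6e 68 00.
XOR each byte with 0x36: 6e⊕36=58, 68⊕36=5e, 00⊕36=36.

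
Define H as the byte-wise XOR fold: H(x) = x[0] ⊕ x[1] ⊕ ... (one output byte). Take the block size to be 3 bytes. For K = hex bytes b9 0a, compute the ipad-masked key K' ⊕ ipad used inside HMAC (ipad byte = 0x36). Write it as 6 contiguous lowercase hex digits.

8f3c36

Key hex bytes b9 0a is 2 bytes ≤ B = 3; zero-pad to 3 bytes: K' = b9 0a 00.
XOR each byte with 0x36: b9⊕36=8f, 0a⊕36=3c, 00⊕36=36.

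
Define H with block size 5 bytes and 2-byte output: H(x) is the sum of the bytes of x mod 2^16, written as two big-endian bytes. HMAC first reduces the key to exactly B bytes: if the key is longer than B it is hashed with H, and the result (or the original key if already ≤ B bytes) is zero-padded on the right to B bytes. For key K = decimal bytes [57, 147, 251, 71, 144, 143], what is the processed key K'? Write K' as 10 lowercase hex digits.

032d000000

|K| = 6 > B = 5, so first hash the key.
H(K): sum = 57+147+251+71+144+143 = 813 → 03 2d.
Zero-pad H(K) = 03 2d to 5 bytes: K' = 03 2d 00 00 00.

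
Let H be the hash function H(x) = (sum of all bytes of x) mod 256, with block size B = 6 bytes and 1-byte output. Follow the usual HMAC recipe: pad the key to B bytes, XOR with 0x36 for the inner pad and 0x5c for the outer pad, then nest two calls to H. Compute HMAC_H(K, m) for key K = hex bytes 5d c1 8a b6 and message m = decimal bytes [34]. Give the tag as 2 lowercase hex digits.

Key hex bytes 5d c1 8a b6 is 4 bytes ≤ B = 6; zero-pad to 6 bytes: K' = 5d c1 8a b6 00 00.
K' ⊕ ipad = 6b f7 bc 80 36 36.  K' ⊕ opad = 01 9d d6 ea 5c 5c.
Inner input = (K'⊕ipad) ∥ m = 6b f7 bc 80 36 36 ∥ 22.
Inner hash: sum = 107+247+188+128+54+54+34 = 812; mod 256 = 44 → 2c.
Outer input = (K'⊕opad) ∥ inner = 01 9d d6 ea 5c 5c ∥ 2c.
Outer hash (tag): sum = 1+157+214+234+92+92+44 = 834; mod 256 = 66 → 42.

42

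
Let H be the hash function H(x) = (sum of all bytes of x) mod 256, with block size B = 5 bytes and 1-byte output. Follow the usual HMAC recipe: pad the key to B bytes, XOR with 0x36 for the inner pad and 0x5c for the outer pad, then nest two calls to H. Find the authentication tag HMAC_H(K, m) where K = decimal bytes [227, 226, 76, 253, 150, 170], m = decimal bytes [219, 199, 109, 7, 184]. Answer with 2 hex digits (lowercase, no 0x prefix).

a0

Key decimal bytes [227, 226, 76, 253, 150, 170] = e3 e2 4c fd 96 aa is 6 bytes > B = 5, so hash it first: H(key) = 4e, then zero-pad to 5 bytes: K' = 4e 00 00 00 00.
K' ⊕ ipad = 78 36 36 36 36.  K' ⊕ opad = 12 5c 5c 5c 5c.
Inner input = (K'⊕ipad) ∥ m = 78 36 36 36 36 ∥ db c7 6d 07 b8.
Inner hash: sum = 120+54+54+54+54+219+199+109+7+184 = 1054; mod 256 = 30 → 1e.
Outer input = (K'⊕opad) ∥ inner = 12 5c 5c 5c 5c ∥ 1e.
Outer hash (tag): sum = 18+92+92+92+92+30 = 416; mod 256 = 160 → a0.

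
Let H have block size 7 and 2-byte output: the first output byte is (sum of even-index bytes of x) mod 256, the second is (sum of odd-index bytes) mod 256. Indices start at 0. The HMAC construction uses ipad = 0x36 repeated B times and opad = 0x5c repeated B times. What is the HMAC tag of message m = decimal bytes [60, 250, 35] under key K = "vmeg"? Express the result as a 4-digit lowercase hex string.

5cc1

Key "vmeg" = 76 6d 65 67 is 4 bytes ≤ B = 7; zero-pad to 7 bytes: K' = 76 6d 65 67 00 00 00.
K' ⊕ ipad = 40 5b 53 51 36 36 36.  K' ⊕ opad = 2a 31 39 3b 5c 5c 5c.
Inner input = (K'⊕ipad) ∥ m = 40 5b 53 51 36 36 36 ∥ 3c fa 23.
Inner hash: even-index sum = 505 mod 256 = 249; odd-index sum = 321 mod 256 = 65 → f9 41.
Outer input = (K'⊕opad) ∥ inner = 2a 31 39 3b 5c 5c 5c ∥ f9 41.
Outer hash (tag): even-index sum = 348 mod 256 = 92; odd-index sum = 449 mod 256 = 193 → 5c c1.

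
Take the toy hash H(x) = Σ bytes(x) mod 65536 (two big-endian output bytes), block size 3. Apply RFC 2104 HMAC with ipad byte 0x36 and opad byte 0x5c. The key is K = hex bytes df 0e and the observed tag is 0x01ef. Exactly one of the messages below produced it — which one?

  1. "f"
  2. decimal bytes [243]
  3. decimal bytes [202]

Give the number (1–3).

1

Key hex bytes df 0e is 2 bytes ≤ B = 3; zero-pad to 3 bytes: K' = df 0e 00.
K' ⊕ ipad = e9 38 36; K' ⊕ opad = 83 52 5c.
m1: inner = H(e9 38 36 66) = 01 bd; tag = H(83 52 5c 01 bd) = 01ef ← matches
m2: inner = H(e9 38 36 f3) = 02 4a; tag = H(83 52 5c 02 4a) = 017d
m3: inner = H(e9 38 36 ca) = 02 21; tag = H(83 52 5c 02 21) = 0154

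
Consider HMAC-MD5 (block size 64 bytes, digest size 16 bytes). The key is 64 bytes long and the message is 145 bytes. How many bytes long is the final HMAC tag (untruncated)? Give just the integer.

16

The tag is one MD5 digest: 16 bytes.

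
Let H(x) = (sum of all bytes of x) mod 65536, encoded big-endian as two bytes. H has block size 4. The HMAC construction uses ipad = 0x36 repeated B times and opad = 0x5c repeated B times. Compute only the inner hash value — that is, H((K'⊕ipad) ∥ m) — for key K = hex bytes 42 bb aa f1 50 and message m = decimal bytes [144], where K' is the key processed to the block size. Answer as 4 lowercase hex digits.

Key hex bytes 42 bb aa f1 50 is 5 bytes > B = 4, so hash it first: H(key) = 02 e8, then zero-pad to 4 bytes: K' = 02 e8 00 00.
K' ⊕ ipad = 34 de 36 36.
Inner input = 34 de 36 36 ∥ 90.
Inner hash: sum = 52+222+54+54+144 = 526 → 02 0e.

020e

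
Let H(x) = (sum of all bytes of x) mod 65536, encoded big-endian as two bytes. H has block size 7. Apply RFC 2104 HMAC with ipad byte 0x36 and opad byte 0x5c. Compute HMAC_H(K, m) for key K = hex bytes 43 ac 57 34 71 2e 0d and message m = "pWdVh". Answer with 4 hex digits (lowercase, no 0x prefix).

Key hex bytes 43 ac 57 34 71 2e 0d is exactly B = 7 bytes: K' = 43 ac 57 34 71 2e 0d.
K' ⊕ ipad = 75 9a 61 02 47 18 3b.  K' ⊕ opad = 1f f0 0b 68 2d 72 51.
Inner input = (K'⊕ipad) ∥ m = 75 9a 61 02 47 18 3b ∥ 70 57 64 56 68.
Inner hash: sum = 117+154+97+2+71+24+59+112+87+100+86+104 = 1013 → 03 f5.
Outer input = (K'⊕opad) ∥ inner = 1f f0 0b 68 2d 72 51 ∥ 03 f5.
Outer hash (tag): sum = 31+240+11+104+45+114+81+3+245 = 874 → 03 6a.

036a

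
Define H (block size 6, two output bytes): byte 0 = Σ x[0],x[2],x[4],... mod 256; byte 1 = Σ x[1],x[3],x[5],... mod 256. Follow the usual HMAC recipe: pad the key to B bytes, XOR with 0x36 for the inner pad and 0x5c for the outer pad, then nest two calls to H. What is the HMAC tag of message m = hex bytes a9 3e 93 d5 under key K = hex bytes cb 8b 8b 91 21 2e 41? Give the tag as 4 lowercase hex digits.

Key hex bytes cb 8b 8b 91 21 2e 41 is 7 bytes > B = 6, so hash it first: H(key) = b8 4a, then zero-pad to 6 bytes: K' = b8 4a 00 00 00 00.
K' ⊕ ipad = 8e 7c 36 36 36 36.  K' ⊕ opad = e4 16 5c 5c 5c 5c.
Inner input = (K'⊕ipad) ∥ m = 8e 7c 36 36 36 36 ∥ a9 3e 93 d5.
Inner hash: even-index sum = 566 mod 256 = 54; odd-index sum = 507 mod 256 = 251 → 36 fb.
Outer input = (K'⊕opad) ∥ inner = e4 16 5c 5c 5c 5c ∥ 36 fb.
Outer hash (tag): even-index sum = 466 mod 256 = 210; odd-index sum = 457 mod 256 = 201 → d2 c9.

d2c9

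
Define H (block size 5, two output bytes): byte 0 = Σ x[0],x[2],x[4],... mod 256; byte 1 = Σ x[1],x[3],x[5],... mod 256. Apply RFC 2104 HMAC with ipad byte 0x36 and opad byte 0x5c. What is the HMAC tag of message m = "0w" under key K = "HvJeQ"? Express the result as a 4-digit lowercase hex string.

Key "HvJeQ" = 48 76 4a 65 51 is exactly B = 5 bytes: K' = 48 76 4a 65 51.
K' ⊕ ipad = 7e 40 7c 53 67.  K' ⊕ opad = 14 2a 16 39 0d.
Inner input = (K'⊕ipad) ∥ m = 7e 40 7c 53 67 ∥ 30 77.
Inner hash: even-index sum = 472 mod 256 = 216; odd-index sum = 195 mod 256 = 195 → d8 c3.
Outer input = (K'⊕opad) ∥ inner = 14 2a 16 39 0d ∥ d8 c3.
Outer hash (tag): even-index sum = 250 mod 256 = 250; odd-index sum = 315 mod 256 = 59 → fa 3b.

fa3b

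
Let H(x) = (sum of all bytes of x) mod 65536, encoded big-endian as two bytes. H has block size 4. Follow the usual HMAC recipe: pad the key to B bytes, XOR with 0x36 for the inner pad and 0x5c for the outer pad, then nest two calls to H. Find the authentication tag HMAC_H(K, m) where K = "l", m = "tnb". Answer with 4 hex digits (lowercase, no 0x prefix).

Key "l" = 6c is 1 byte ≤ B = 4; zero-pad to 4 bytes: K' = 6c 00 00 00.
K' ⊕ ipad = 5a 36 36 36.  K' ⊕ opad = 30 5c 5c 5c.
Inner input = (K'⊕ipad) ∥ m = 5a 36 36 36 ∥ 74 6e 62.
Inner hash: sum = 90+54+54+54+116+110+98 = 576 → 02 40.
Outer input = (K'⊕opad) ∥ inner = 30 5c 5c 5c ∥ 02 40.
Outer hash (tag): sum = 48+92+92+92+2+64 = 390 → 01 86.

0186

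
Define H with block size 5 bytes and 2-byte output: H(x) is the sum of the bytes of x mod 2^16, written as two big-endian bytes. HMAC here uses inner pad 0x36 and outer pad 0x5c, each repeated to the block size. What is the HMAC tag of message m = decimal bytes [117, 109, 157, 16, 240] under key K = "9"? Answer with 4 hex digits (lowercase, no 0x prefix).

Key "9" = 39 is 1 byte ≤ B = 5; zero-pad to 5 bytes: K' = 39 00 00 00 00.
K' ⊕ ipad = 0f 36 36 36 36.  K' ⊕ opad = 65 5c 5c 5c 5c.
Inner input = (K'⊕ipad) ∥ m = 0f 36 36 36 36 ∥ 75 6d 9d 10 f0.
Inner hash: sum = 15+54+54+54+54+117+109+157+16+240 = 870 → 03 66.
Outer input = (K'⊕opad) ∥ inner = 65 5c 5c 5c 5c ∥ 03 66.
Outer hash (tag): sum = 101+92+92+92+92+3+102 = 574 → 02 3e.

023e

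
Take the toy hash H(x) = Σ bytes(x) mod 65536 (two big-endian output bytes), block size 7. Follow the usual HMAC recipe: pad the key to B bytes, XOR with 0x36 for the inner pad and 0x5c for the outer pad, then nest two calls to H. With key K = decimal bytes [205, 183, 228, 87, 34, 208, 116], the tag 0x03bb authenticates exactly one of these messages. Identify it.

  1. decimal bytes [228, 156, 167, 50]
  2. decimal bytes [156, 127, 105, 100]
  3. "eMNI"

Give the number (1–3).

Key decimal bytes [205, 183, 228, 87, 34, 208, 116] = cd b7 e4 57 22 d0 74 is exactly B = 7 bytes: K' = cd b7 e4 57 22 d0 74.
K' ⊕ ipad = fb 81 d2 61 14 e6 42; K' ⊕ opad = 91 eb b8 0b 7e 8c 28.
m1: inner = H(fb 81 d2 61 14 e6 42 e4 9c a7 32) = 06 44; tag = H(91 eb b8 0b 7e 8c 28 06 44) = 03bb ← matches
m2: inner = H(fb 81 d2 61 14 e6 42 9c 7f 69 64) = 05 d3; tag = H(91 eb b8 0b 7e 8c 28 05 d3) = 0449
m3: inner = H(fb 81 d2 61 14 e6 42 65 4d 4e 49) = 05 34; tag = H(91 eb b8 0b 7e 8c 28 05 34) = 03aa

1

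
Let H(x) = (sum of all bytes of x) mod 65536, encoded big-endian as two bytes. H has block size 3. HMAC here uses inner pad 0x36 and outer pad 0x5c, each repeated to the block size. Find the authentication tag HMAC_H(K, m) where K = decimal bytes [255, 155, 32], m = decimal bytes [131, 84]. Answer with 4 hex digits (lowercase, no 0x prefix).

024b

Key decimal bytes [255, 155, 32] = ff 9b 20 is exactly B = 3 bytes: K' = ff 9b 20.
K' ⊕ ipad = c9 ad 16.  K' ⊕ opad = a3 c7 7c.
Inner input = (K'⊕ipad) ∥ m = c9 ad 16 ∥ 83 54.
Inner hash: sum = 201+173+22+131+84 = 611 → 02 63.
Outer input = (K'⊕opad) ∥ inner = a3 c7 7c ∥ 02 63.
Outer hash (tag): sum = 163+199+124+2+99 = 587 → 02 4b.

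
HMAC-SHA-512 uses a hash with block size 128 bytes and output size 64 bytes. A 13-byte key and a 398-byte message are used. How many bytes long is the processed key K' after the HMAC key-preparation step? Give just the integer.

128

Key is 13 ≤ 128 bytes, zero-padded: |K'| = 128.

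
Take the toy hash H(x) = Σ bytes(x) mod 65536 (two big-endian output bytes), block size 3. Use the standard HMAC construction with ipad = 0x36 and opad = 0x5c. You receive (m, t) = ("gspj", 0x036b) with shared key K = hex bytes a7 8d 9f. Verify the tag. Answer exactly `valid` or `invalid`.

Key hex bytes a7 8d 9f is exactly B = 3 bytes: K' = a7 8d 9f.
K' ⊕ ipad = 91 bb a9; K' ⊕ opad = fb d1 c3.
Inner hash: sum = 145+187+169+103+115+112+106 = 937 → 03 a9.
Outer hash (recomputed tag): sum = 251+209+195+3+169 = 827 → 03 3b.
Recomputed tag = 033b; claimed = 036b → mismatch.

invalid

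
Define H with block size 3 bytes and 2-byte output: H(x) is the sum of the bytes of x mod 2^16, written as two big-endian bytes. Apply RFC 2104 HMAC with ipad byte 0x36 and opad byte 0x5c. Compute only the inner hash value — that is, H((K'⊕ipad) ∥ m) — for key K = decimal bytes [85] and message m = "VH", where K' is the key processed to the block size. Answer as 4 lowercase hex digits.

Key decimal bytes [85] = 55 is 1 byte ≤ B = 3; zero-pad to 3 bytes: K' = 55 00 00.
K' ⊕ ipad = 63 36 36.
Inner input = 63 36 36 ∥ 56 48.
Inner hash: sum = 99+54+54+86+72 = 365 → 01 6d.

016d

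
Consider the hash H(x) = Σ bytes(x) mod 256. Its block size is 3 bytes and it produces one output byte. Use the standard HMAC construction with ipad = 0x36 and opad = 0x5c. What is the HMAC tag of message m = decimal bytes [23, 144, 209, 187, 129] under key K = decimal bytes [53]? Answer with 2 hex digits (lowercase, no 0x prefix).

Key decimal bytes [53] = 35 is 1 byte ≤ B = 3; zero-pad to 3 bytes: K' = 35 00 00.
K' ⊕ ipad = 03 36 36.  K' ⊕ opad = 69 5c 5c.
Inner input = (K'⊕ipad) ∥ m = 03 36 36 ∥ 17 90 d1 bb 81.
Inner hash: sum = 3+54+54+23+144+209+187+129 = 803; mod 256 = 35 → 23.
Outer input = (K'⊕opad) ∥ inner = 69 5c 5c ∥ 23.
Outer hash (tag): sum = 105+92+92+35 = 324; mod 256 = 68 → 44.

44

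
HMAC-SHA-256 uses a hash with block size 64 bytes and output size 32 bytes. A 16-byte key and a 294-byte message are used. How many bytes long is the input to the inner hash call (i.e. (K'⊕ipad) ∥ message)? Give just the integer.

358

Key is 16 ≤ 64 bytes, zero-padded: |K'| = 64.
Inner input = (K'⊕ipad) ∥ m → 64 + 294 = 358 bytes.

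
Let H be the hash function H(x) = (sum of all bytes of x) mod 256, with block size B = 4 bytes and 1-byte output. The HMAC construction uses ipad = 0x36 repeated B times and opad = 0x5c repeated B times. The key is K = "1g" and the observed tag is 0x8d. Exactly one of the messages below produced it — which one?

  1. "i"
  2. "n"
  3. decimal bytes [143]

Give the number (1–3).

Key "1g" = 31 67 is 2 bytes ≤ B = 4; zero-pad to 4 bytes: K' = 31 67 00 00.
K' ⊕ ipad = 07 51 36 36; K' ⊕ opad = 6d 3b 5c 5c.
m1: inner = H(07 51 36 36 69) = 2d; tag = H(6d 3b 5c 5c 2d) = 8d ← matches
m2: inner = H(07 51 36 36 6e) = 32; tag = H(6d 3b 5c 5c 32) = 92
m3: inner = H(07 51 36 36 8f) = 53; tag = H(6d 3b 5c 5c 53) = b3

1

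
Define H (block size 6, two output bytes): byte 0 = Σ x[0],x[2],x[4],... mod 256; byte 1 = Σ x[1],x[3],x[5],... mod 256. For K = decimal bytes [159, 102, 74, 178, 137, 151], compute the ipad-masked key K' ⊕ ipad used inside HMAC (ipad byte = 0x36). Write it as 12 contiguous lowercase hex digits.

a9507c84bfa1

Key decimal bytes [159, 102, 74, 178, 137, 151] = 9f 66 4a b2 89 97 is exactly B = 6 bytes: K' = 9f 66 4a b2 89 97.
XOR each byte with 0x36: 9f⊕36=a9, 66⊕36=50, 4a⊕36=7c, b2⊕36=84, 89⊕36=bf, 97⊕36=a1.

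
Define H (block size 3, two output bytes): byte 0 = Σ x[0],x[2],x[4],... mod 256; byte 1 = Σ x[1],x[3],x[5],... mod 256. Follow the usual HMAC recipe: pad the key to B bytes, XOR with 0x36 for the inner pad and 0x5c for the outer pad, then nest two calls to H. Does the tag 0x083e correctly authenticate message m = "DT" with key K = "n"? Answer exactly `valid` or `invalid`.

Key "n" = 6e is 1 byte ≤ B = 3; zero-pad to 3 bytes: K' = 6e 00 00.
K' ⊕ ipad = 58 36 36; K' ⊕ opad = 32 5c 5c.
Inner hash: even-index sum = 226 mod 256 = 226; odd-index sum = 122 mod 256 = 122 → e2 7a.
Outer hash (recomputed tag): even-index sum = 264 mod 256 = 8; odd-index sum = 318 mod 256 = 62 → 08 3e.
Recomputed tag = 083e; claimed = 083e → match.

valid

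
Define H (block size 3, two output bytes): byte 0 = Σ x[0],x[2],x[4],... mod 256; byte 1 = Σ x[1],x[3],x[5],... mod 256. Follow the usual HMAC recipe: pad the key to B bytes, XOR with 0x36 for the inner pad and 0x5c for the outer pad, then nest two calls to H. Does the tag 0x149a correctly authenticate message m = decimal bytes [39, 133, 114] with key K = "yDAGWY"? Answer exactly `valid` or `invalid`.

Key "yDAGWY" = 79 44 41 47 57 59 is 6 bytes > B = 3, so hash it first: H(key) = 11 e4, then zero-pad to 3 bytes: K' = 11 e4 00.
K' ⊕ ipad = 27 d2 36; K' ⊕ opad = 4d b8 5c.
Inner hash: even-index sum = 226 mod 256 = 226; odd-index sum = 363 mod 256 = 107 → e2 6b.
Outer hash (recomputed tag): even-index sum = 276 mod 256 = 20; odd-index sum = 410 mod 256 = 154 → 14 9a.
Recomputed tag = 149a; claimed = 149a → match.

valid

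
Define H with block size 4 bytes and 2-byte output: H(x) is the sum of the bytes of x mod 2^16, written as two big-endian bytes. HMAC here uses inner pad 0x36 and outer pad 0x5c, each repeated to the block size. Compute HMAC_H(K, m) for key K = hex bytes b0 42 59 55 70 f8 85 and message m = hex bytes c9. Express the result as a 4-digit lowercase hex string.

Key hex bytes b0 42 59 55 70 f8 85 is 7 bytes > B = 4, so hash it first: H(key) = 03 8d, then zero-pad to 4 bytes: K' = 03 8d 00 00.
K' ⊕ ipad = 35 bb 36 36.  K' ⊕ opad = 5f d1 5c 5c.
Inner input = (K'⊕ipad) ∥ m = 35 bb 36 36 ∥ c9.
Inner hash: sum = 53+187+54+54+201 = 549 → 02 25.
Outer input = (K'⊕opad) ∥ inner = 5f d1 5c 5c ∥ 02 25.
Outer hash (tag): sum = 95+209+92+92+2+37 = 527 → 02 0f.

020f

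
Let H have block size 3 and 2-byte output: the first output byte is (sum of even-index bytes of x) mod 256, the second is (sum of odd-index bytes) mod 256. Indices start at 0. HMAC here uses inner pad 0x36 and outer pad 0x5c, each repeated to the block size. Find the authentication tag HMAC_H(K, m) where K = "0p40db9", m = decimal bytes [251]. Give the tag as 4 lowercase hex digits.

Key "0p40db9" = 30 70 34 30 64 62 39 is 7 bytes > B = 3, so hash it first: H(key) = 01 02, then zero-pad to 3 bytes: K' = 01 02 00.
K' ⊕ ipad = 37 34 36.  K' ⊕ opad = 5d 5e 5c.
Inner input = (K'⊕ipad) ∥ m = 37 34 36 ∥ fb.
Inner hash: even-index sum = 109 mod 256 = 109; odd-index sum = 303 mod 256 = 47 → 6d 2f.
Outer input = (K'⊕opad) ∥ inner = 5d 5e 5c ∥ 6d 2f.
Outer hash (tag): even-index sum = 232 mod 256 = 232; odd-index sum = 203 mod 256 = 203 → e8 cb.

e8cb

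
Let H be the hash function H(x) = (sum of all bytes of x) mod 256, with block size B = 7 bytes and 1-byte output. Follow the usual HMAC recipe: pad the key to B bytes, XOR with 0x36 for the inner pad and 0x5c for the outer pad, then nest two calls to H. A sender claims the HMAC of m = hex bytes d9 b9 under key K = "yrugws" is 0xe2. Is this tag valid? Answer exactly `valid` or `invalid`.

valid

Key "yrugws" = 79 72 75 67 77 73 is 6 bytes ≤ B = 7; zero-pad to 7 bytes: K' = 79 72 75 67 77 73 00.
K' ⊕ ipad = 4f 44 43 51 41 45 36; K' ⊕ opad = 25 2e 29 3b 2b 2f 5c.
Inner hash: sum = 79+68+67+81+65+69+54+217+185 = 885; mod 256 = 117 → 75.
Outer hash (recomputed tag): sum = 37+46+41+59+43+47+92+117 = 482; mod 256 = 226 → e2.
Recomputed tag = e2; claimed = e2 → match.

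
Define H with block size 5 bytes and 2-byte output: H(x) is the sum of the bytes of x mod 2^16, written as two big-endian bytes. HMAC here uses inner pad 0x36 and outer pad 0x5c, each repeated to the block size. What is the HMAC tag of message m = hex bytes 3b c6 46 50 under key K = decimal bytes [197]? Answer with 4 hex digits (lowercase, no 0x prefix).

Key decimal bytes [197] = c5 is 1 byte ≤ B = 5; zero-pad to 5 bytes: K' = c5 00 00 00 00.
K' ⊕ ipad = f3 36 36 36 36.  K' ⊕ opad = 99 5c 5c 5c 5c.
Inner input = (K'⊕ipad) ∥ m = f3 36 36 36 36 ∥ 3b c6 46 50.
Inner hash: sum = 243+54+54+54+54+59+198+70+80 = 866 → 03 62.
Outer input = (K'⊕opad) ∥ inner = 99 5c 5c 5c 5c ∥ 03 62.
Outer hash (tag): sum = 153+92+92+92+92+3+98 = 622 → 02 6e.

026e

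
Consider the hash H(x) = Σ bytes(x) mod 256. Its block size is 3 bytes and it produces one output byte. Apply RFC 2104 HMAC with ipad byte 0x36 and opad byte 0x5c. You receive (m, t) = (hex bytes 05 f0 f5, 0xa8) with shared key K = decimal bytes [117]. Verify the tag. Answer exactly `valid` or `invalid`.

invalid

Key decimal bytes [117] = 75 is 1 byte ≤ B = 3; zero-pad to 3 bytes: K' = 75 00 00.
K' ⊕ ipad = 43 36 36; K' ⊕ opad = 29 5c 5c.
Inner hash: sum = 67+54+54+5+240+245 = 665; mod 256 = 153 → 99.
Outer hash (recomputed tag): sum = 41+92+92+153 = 378; mod 256 = 122 → 7a.
Recomputed tag = 7a; claimed = a8 → mismatch.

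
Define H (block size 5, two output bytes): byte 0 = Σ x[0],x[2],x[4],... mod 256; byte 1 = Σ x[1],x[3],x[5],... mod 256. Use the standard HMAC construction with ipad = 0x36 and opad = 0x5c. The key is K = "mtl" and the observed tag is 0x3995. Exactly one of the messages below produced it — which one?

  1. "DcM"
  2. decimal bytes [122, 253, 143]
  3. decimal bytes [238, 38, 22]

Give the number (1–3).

Key "mtl" = 6d 74 6c is 3 bytes ≤ B = 5; zero-pad to 5 bytes: K' = 6d 74 6c 00 00.
K' ⊕ ipad = 5b 42 5a 36 36; K' ⊕ opad = 31 28 30 5c 5c.
m1: inner = H(5b 42 5a 36 36 44 63 4d) = 4e 09; tag = H(31 28 30 5c 5c 4e 09) = c6d2
m2: inner = H(5b 42 5a 36 36 7a fd 8f) = e8 81; tag = H(31 28 30 5c 5c e8 81) = 3e6c
m3: inner = H(5b 42 5a 36 36 ee 26 16) = 11 7c; tag = H(31 28 30 5c 5c 11 7c) = 3995 ← matches

3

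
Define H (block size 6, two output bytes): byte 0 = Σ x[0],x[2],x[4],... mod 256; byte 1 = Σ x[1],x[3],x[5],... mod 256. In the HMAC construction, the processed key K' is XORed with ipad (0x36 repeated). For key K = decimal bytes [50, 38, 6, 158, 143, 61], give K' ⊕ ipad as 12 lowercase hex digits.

041030a8b90b

Key decimal bytes [50, 38, 6, 158, 143, 61] = 32 26 06 9e 8f 3d is exactly B = 6 bytes: K' = 32 26 06 9e 8f 3d.
XOR each byte with 0x36: 32⊕36=04, 26⊕36=10, 06⊕36=30, 9e⊕36=a8, 8f⊕36=b9, 3d⊕36=0b.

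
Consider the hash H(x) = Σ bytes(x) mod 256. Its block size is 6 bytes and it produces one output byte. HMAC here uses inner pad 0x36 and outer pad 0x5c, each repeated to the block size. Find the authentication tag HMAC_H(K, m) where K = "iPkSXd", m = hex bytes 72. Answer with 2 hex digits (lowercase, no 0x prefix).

Key "iPkSXd" = 69 50 6b 53 58 64 is exactly B = 6 bytes: K' = 69 50 6b 53 58 64.
K' ⊕ ipad = 5f 66 5d 65 6e 52.  K' ⊕ opad = 35 0c 37 0f 04 38.
Inner input = (K'⊕ipad) ∥ m = 5f 66 5d 65 6e 52 ∥ 72.
Inner hash: sum = 95+102+93+101+110+82+114 = 697; mod 256 = 185 → b9.
Outer input = (K'⊕opad) ∥ inner = 35 0c 37 0f 04 38 ∥ b9.
Outer hash (tag): sum = 53+12+55+15+4+56+185 = 380; mod 256 = 124 → 7c.

7c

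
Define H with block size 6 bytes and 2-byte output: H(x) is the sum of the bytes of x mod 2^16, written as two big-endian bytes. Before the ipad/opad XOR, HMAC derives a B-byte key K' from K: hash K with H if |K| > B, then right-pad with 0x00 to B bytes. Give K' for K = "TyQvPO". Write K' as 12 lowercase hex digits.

Key "TyQvPO" = 54 79 51 76 50 4f is exactly B = 6 bytes: K' = 54 79 51 76 50 4f.

54795176504f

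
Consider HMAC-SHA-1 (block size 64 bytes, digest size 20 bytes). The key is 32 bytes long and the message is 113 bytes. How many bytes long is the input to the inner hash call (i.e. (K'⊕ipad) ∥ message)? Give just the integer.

177

Key is 32 ≤ 64 bytes, zero-padded: |K'| = 64.
Inner input = (K'⊕ipad) ∥ m → 64 + 113 = 177 bytes.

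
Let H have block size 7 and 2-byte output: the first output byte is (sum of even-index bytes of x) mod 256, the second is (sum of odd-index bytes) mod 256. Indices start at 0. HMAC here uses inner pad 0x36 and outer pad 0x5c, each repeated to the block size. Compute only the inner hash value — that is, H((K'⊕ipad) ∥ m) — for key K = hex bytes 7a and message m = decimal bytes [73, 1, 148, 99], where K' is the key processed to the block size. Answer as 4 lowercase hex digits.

527f

Key hex bytes 7a is 1 byte ≤ B = 7; zero-pad to 7 bytes: K' = 7a 00 00 00 00 00 00.
K' ⊕ ipad = 4c 36 36 36 36 36 36.
Inner input = 4c 36 36 36 36 36 36 ∥ 49 01 94 63.
Inner hash: even-index sum = 338 mod 256 = 82; odd-index sum = 383 mod 256 = 127 → 52 7f.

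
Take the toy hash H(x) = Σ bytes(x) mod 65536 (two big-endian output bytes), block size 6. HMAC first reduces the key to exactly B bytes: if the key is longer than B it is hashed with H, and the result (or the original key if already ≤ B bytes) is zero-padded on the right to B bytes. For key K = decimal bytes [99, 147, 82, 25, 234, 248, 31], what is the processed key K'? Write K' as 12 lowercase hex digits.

036200000000

|K| = 7 > B = 6, so first hash the key.
H(K): sum = 99+147+82+25+234+248+31 = 866 → 03 62.
Zero-pad H(K) = 03 62 to 6 bytes: K' = 03 62 00 00 00 00.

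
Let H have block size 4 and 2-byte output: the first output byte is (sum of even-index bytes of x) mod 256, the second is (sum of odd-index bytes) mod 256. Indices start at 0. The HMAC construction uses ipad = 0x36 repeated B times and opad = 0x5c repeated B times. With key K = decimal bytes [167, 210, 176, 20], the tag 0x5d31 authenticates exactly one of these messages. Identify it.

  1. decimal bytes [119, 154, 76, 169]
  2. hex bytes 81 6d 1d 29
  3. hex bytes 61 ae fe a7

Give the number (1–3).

Key decimal bytes [167, 210, 176, 20] = a7 d2 b0 14 is exactly B = 4 bytes: K' = a7 d2 b0 14.
K' ⊕ ipad = 91 e4 86 22; K' ⊕ opad = fb 8e ec 48.
m1: inner = H(91 e4 86 22 77 9a 4c a9) = da 49; tag = H(fb 8e ec 48 da 49) = c11f
m2: inner = H(91 e4 86 22 81 6d 1d 29) = b5 9c; tag = H(fb 8e ec 48 b5 9c) = 9c72
m3: inner = H(91 e4 86 22 61 ae fe a7) = 76 5b; tag = H(fb 8e ec 48 76 5b) = 5d31 ← matches

3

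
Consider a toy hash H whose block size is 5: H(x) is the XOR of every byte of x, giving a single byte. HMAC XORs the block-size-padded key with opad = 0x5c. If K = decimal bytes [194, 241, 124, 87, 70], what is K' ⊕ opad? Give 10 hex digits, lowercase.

Key decimal bytes [194, 241, 124, 87, 70] = c2 f1 7c 57 46 is exactly B = 5 bytes: K' = c2 f1 7c 57 46.
XOR each byte with 0x5c: c2⊕5c=9e, f1⊕5c=ad, 7c⊕5c=20, 57⊕5c=0b, 46⊕5c=1a.

9ead200b1a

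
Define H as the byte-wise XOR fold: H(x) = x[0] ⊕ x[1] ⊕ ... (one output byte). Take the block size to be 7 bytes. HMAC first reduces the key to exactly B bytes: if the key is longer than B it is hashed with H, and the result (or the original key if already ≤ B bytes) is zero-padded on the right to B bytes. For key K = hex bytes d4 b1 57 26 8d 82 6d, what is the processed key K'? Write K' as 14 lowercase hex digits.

Key hex bytes d4 b1 57 26 8d 82 6d is exactly B = 7 bytes: K' = d4 b1 57 26 8d 82 6d.

d4b157268d826d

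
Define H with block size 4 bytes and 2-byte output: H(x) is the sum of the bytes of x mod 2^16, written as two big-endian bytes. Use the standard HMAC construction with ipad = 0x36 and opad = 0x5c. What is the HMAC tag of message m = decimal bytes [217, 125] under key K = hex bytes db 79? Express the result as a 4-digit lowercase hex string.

0264

Key hex bytes db 79 is 2 bytes ≤ B = 4; zero-pad to 4 bytes: K' = db 79 00 00.
K' ⊕ ipad = ed 4f 36 36.  K' ⊕ opad = 87 25 5c 5c.
Inner input = (K'⊕ipad) ∥ m = ed 4f 36 36 ∥ d9 7d.
Inner hash: sum = 237+79+54+54+217+125 = 766 → 02 fe.
Outer input = (K'⊕opad) ∥ inner = 87 25 5c 5c ∥ 02 fe.
Outer hash (tag): sum = 135+37+92+92+2+254 = 612 → 02 64.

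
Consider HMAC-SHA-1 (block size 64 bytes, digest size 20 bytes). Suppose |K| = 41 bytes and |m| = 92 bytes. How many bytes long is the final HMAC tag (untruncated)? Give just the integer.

The tag is one SHA-1 digest: 20 bytes.

20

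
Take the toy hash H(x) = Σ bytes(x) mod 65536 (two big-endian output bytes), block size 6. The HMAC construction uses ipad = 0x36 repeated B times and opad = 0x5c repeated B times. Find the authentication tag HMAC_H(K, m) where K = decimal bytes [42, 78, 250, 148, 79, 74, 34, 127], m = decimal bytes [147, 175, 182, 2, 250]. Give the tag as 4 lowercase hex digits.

Key decimal bytes [42, 78, 250, 148, 79, 74, 34, 127] = 2a 4e fa 94 4f 4a 22 7f is 8 bytes > B = 6, so hash it first: H(key) = 03 40, then zero-pad to 6 bytes: K' = 03 40 00 00 00 00.
K' ⊕ ipad = 35 76 36 36 36 36.  K' ⊕ opad = 5f 1c 5c 5c 5c 5c.
Inner input = (K'⊕ipad) ∥ m = 35 76 36 36 36 36 ∥ 93 af b6 02 fa.
Inner hash: sum = 53+118+54+54+54+54+147+175+182+2+250 = 1143 → 04 77.
Outer input = (K'⊕opad) ∥ inner = 5f 1c 5c 5c 5c 5c ∥ 04 77.
Outer hash (tag): sum = 95+28+92+92+92+92+4+119 = 614 → 02 66.

0266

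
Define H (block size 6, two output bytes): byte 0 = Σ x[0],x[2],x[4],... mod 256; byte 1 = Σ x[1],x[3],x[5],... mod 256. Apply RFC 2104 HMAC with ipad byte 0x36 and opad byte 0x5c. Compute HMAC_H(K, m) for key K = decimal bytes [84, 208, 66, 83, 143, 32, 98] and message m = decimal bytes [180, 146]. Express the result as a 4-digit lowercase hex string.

644a

Key decimal bytes [84, 208, 66, 83, 143, 32, 98] = 54 d0 42 53 8f 20 62 is 7 bytes > B = 6, so hash it first: H(key) = 87 43, then zero-pad to 6 bytes: K' = 87 43 00 00 00 00.
K' ⊕ ipad = b1 75 36 36 36 36.  K' ⊕ opad = db 1f 5c 5c 5c 5c.
Inner input = (K'⊕ipad) ∥ m = b1 75 36 36 36 36 ∥ b4 92.
Inner hash: even-index sum = 465 mod 256 = 209; odd-index sum = 371 mod 256 = 115 → d1 73.
Outer input = (K'⊕opad) ∥ inner = db 1f 5c 5c 5c 5c ∥ d1 73.
Outer hash (tag): even-index sum = 612 mod 256 = 100; odd-index sum = 330 mod 256 = 74 → 64 4a.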